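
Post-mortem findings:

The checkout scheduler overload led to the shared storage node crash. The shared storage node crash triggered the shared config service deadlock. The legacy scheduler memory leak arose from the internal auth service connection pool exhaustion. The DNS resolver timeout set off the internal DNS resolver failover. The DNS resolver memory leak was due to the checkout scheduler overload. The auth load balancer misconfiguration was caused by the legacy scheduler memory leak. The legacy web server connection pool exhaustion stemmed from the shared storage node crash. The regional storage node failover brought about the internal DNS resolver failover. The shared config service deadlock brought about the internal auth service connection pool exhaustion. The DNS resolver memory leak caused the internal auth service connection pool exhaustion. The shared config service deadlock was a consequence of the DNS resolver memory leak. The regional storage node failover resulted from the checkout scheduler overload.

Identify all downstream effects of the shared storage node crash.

the auth load balancer misconfiguration, the internal auth service connection pool exhaustion, the legacy scheduler memory leak, the legacy web server connection pool exhaustion, the shared config service deadlock

Direct effects: the shared config service deadlock, the legacy web server connection pool exhaustion.
2 steps out: the internal auth service connection pool exhaustion.
3 steps out: the legacy scheduler memory leak.
4 steps out: the auth load balancer misconfiguration.
Not reachable from it: the checkout scheduler overload, the DNS resolver memory leak, the DNS resolver timeout, the regional storage node failover, the internal DNS resolver failover.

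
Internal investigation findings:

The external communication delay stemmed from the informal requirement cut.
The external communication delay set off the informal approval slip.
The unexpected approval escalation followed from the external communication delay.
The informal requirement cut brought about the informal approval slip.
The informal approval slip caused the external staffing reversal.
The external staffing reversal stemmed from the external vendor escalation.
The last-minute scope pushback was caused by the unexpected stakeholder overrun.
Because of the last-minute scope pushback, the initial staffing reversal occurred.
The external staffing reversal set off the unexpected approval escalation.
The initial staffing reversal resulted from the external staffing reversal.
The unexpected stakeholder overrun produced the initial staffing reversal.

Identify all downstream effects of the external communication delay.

Direct effects: the informal approval slip, the unexpected approval escalation.
2 steps out: the external staffing reversal.
3 steps out: the initial staffing reversal.
Not reachable from it: the informal requirement cut, the unexpected stakeholder overrun, the last-minute scope pushback, the external vendor escalation.

the external staffing reversal, the informal approval slip, the initial staffing reversal, the unexpected approval escalation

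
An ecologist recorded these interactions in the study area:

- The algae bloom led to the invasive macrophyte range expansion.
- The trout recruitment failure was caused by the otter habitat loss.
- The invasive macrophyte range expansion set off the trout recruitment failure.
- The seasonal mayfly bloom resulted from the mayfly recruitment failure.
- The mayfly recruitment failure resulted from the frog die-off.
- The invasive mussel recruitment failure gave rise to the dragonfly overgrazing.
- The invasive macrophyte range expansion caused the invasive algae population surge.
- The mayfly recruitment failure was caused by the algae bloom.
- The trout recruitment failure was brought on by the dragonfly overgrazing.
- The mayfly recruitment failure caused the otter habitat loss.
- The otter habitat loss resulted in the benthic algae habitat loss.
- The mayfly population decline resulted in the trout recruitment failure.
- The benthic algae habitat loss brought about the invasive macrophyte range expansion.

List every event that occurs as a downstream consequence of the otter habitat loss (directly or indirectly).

the benthic algae habitat loss, the invasive algae population surge, the invasive macrophyte range expansion, the trout recruitment failure

Direct effects: the benthic algae habitat loss, the trout recruitment failure.
2 steps out: the invasive macrophyte range expansion.
3 steps out: the invasive algae population surge.
Not reachable from it: the invasive mussel recruitment failure, the frog die-off, the algae bloom, the mayfly recruitment failure, the dragonfly overgrazing, the seasonal mayfly bloom, the mayfly population decline.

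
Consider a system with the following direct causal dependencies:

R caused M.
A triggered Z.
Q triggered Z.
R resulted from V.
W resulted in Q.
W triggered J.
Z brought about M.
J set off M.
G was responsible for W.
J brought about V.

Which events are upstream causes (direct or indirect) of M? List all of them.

Immediate causes of M: J, Z, R.
Further upstream: G, W, Q, V, A.

A, G, J, Q, R, V, W, Z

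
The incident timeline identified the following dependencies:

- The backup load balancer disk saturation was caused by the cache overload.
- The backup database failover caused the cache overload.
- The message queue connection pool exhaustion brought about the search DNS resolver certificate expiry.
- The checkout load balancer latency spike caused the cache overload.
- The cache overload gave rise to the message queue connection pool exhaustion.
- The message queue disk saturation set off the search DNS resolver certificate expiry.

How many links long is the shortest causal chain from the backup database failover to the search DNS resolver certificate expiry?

Shortest chain: the backup database failover → the cache overload → the message queue connection pool exhaustion → the search DNS resolver certificate expiry.

3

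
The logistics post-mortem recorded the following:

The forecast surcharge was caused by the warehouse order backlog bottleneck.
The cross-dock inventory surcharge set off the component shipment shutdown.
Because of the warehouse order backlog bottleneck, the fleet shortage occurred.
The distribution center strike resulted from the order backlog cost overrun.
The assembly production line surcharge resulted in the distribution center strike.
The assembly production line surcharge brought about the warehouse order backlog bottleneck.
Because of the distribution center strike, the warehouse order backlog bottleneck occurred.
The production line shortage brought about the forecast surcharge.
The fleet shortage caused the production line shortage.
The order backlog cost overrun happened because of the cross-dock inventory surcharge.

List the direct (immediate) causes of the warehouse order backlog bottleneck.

Upstream contributors include the cross-dock inventory surcharge, the order backlog cost overrun, but only the assembly production line surcharge, the distribution center strike feed directly into the warehouse order backlog bottleneck.

the assembly production line surcharge, the distribution center strike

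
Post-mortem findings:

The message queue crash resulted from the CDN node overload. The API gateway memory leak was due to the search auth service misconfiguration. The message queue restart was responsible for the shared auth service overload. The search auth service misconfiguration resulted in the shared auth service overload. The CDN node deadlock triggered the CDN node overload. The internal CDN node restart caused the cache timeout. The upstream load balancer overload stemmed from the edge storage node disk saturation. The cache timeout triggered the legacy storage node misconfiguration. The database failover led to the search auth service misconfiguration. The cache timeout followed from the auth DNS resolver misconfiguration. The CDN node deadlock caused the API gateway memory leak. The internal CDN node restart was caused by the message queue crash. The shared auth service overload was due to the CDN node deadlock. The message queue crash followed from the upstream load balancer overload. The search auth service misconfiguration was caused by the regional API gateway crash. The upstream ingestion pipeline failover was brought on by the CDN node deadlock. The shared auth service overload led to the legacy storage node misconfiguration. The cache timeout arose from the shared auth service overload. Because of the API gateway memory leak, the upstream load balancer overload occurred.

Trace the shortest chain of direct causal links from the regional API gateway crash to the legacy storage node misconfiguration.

the regional API gateway crash → the search auth service misconfiguration
the search auth service misconfiguration → the shared auth service overload
the shared auth service overload → the legacy storage node misconfiguration
Length: 3 steps.

the regional API gateway crash → the search auth service misconfiguration → the shared auth service overload → the legacy storage node misconfiguration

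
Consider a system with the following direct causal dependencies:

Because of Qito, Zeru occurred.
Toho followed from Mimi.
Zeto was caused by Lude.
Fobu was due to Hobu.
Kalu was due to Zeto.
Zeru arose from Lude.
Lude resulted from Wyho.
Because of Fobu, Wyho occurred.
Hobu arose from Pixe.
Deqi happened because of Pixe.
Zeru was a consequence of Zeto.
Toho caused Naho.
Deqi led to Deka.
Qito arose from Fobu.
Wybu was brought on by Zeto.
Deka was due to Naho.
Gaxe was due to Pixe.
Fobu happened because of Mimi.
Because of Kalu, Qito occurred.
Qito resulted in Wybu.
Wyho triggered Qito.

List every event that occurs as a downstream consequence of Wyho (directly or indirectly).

Kalu, Lude, Qito, Wybu, Zeru, Zeto

Direct effects: Lude, Qito.
2 steps out: Zeto, Zeru, Wybu.
3 steps out: Kalu.
Not reachable from it: Mimi, Pixe, Toho, Naho, Hobu, Gaxe, Deqi, Fobu, Deka.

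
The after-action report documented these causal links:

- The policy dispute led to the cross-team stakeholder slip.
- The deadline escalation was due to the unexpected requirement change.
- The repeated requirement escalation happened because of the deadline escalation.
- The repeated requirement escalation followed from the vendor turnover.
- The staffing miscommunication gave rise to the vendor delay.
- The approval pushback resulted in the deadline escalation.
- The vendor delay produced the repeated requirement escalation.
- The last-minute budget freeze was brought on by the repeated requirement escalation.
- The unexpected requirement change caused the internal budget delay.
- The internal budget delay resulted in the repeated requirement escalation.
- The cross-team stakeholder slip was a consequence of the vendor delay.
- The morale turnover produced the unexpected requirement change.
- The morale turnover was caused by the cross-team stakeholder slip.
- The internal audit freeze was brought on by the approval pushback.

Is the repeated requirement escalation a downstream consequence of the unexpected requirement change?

Yes

There is a causal chain: the unexpected requirement change → the internal budget delay → the repeated requirement escalation.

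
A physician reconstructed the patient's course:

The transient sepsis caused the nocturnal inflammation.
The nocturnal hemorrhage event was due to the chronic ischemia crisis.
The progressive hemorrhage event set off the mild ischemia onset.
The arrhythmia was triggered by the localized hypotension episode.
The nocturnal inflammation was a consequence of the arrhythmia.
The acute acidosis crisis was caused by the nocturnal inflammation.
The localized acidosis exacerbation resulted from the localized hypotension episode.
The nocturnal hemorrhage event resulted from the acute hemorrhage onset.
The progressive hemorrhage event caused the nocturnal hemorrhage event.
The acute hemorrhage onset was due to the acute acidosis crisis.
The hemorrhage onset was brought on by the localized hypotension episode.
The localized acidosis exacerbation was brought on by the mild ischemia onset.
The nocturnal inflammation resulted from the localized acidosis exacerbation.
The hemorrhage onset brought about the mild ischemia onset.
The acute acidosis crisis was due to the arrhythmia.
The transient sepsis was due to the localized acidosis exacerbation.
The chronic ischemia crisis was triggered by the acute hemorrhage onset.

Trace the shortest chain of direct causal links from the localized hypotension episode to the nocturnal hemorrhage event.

the localized hypotension episode → the arrhythmia
the arrhythmia → the acute acidosis crisis
the acute acidosis crisis → the acute hemorrhage onset
the acute hemorrhage onset → the nocturnal hemorrhage event
Length: 4 steps.

the localized hypotension episode → the arrhythmia → the acute acidosis crisis → the acute hemorrhage onset → the nocturnal hemorrhage event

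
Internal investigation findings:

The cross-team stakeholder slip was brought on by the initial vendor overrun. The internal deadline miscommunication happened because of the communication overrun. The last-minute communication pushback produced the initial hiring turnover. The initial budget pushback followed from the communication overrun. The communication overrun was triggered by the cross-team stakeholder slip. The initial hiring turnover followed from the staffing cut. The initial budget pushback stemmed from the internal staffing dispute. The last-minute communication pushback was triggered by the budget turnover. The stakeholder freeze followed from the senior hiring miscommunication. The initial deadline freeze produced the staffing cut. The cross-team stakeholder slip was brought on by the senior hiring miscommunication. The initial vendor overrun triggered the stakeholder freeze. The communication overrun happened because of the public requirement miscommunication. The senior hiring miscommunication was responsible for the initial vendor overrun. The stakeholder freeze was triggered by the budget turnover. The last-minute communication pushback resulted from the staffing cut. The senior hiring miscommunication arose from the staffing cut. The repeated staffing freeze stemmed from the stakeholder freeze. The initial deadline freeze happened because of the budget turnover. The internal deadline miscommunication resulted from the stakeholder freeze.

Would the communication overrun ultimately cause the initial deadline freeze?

The communication overrun leads to the initial budget pushback, the internal deadline miscommunication; the initial deadline freeze is not among them.

No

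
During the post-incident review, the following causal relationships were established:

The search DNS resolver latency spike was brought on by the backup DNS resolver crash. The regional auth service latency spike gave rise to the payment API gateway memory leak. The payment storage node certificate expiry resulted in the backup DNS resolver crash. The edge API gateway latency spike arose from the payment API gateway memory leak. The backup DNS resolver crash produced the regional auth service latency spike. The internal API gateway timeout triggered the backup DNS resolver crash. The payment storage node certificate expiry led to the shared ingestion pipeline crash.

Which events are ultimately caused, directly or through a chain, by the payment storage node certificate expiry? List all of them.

Direct effects: the backup DNS resolver crash, the shared ingestion pipeline crash.
2 steps out: the regional auth service latency spike, the search DNS resolver latency spike.
3 steps out: the payment API gateway memory leak.
4 steps out: the edge API gateway latency spike.
Not reachable from it: the internal API gateway timeout.

the backup DNS resolver crash, the edge API gateway latency spike, the payment API gateway memory leak, the regional auth service latency spike, the search DNS resolver latency spike, the shared ingestion pipeline crash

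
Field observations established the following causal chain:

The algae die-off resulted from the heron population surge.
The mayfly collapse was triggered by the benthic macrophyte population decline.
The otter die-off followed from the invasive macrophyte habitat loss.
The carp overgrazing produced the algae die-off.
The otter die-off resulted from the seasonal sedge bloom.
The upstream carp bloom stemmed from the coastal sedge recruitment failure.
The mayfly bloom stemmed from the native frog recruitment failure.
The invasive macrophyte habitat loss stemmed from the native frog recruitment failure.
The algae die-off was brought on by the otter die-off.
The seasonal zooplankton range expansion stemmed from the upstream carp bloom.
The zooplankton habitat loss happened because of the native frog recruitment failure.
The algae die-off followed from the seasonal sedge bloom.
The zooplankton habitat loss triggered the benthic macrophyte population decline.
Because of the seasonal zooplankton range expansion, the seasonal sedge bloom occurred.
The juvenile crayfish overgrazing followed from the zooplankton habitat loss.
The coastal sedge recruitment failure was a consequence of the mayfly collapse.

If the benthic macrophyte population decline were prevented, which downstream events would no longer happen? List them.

the coastal sedge recruitment failure, the mayfly collapse, the seasonal sedge bloom, the seasonal zooplankton range expansion, the upstream carp bloom

Downstream of the benthic macrophyte population decline: the mayfly collapse, the coastal sedge recruitment failure, the upstream carp bloom, the seasonal zooplankton range expansion, the seasonal sedge bloom, the otter die-off, the algae die-off.
Of those, still caused via another path: the otter die-off, the algae die-off.
The remainder have no surviving cause.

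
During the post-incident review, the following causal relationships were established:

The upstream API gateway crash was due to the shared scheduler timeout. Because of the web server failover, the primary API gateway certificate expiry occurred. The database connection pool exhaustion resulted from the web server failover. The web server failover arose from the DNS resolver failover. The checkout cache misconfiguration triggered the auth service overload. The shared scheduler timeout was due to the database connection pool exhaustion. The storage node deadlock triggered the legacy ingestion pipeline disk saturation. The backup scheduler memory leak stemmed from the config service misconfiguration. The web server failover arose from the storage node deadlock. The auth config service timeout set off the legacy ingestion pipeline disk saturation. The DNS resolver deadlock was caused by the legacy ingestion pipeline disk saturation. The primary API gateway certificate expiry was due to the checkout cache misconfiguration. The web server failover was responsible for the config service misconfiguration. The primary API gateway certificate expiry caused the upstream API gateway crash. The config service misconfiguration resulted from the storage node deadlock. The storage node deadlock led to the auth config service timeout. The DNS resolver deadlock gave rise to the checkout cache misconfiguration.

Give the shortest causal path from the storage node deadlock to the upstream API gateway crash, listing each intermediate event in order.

the storage node deadlock → the web server failover
the web server failover → the primary API gateway certificate expiry
the primary API gateway certificate expiry → the upstream API gateway crash
Length: 3 steps.

the storage node deadlock → the web server failover → the primary API gateway certificate expiry → the upstream API gateway crash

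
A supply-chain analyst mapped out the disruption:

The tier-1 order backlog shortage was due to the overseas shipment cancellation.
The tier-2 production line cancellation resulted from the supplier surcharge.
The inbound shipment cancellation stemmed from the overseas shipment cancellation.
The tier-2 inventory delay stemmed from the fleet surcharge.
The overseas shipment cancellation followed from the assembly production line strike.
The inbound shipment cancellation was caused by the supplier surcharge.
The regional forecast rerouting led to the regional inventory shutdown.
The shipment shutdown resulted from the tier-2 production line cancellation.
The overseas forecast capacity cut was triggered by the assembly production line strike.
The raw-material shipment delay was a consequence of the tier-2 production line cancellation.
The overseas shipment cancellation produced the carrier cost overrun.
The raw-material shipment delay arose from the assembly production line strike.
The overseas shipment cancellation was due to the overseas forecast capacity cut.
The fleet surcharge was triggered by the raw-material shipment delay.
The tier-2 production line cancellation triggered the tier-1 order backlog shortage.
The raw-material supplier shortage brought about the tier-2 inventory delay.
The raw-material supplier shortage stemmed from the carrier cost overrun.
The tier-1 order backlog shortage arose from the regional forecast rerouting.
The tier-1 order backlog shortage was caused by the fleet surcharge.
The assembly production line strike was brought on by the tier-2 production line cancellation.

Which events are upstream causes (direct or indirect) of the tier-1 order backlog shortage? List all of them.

Immediate causes of the tier-1 order backlog shortage: the tier-2 production line cancellation, the overseas shipment cancellation, the regional forecast rerouting, the fleet surcharge.
Further upstream: the supplier surcharge, the assembly production line strike, the overseas forecast capacity cut, the raw-material shipment delay.

the assembly production line strike, the fleet surcharge, the overseas forecast capacity cut, the overseas shipment cancellation, the raw-material shipment delay, the regional forecast rerouting, the supplier surcharge, the tier-2 production line cancellation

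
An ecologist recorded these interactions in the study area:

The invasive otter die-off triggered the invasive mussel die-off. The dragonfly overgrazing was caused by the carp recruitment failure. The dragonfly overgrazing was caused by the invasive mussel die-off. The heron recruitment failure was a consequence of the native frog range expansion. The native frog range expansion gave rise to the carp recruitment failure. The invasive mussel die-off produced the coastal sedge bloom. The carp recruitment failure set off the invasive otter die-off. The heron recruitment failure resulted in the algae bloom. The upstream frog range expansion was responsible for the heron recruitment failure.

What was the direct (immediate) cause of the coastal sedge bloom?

Upstream contributors include the native frog range expansion, the carp recruitment failure, the invasive otter die-off, but only the invasive mussel die-off feeds directly into the coastal sedge bloom.

the invasive mussel die-off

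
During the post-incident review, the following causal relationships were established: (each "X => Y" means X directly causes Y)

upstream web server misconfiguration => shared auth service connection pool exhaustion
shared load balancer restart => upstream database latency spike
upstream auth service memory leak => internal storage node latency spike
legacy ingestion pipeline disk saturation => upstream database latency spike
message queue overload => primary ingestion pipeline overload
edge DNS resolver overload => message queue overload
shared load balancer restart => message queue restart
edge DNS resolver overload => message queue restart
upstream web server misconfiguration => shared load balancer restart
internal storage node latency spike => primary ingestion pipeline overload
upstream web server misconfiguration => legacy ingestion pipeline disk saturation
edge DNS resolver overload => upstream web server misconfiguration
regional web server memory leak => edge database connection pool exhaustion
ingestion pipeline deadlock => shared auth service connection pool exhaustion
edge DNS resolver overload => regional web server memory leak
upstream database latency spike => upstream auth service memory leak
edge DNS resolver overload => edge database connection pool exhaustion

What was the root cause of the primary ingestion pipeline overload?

Tracing upstream from the primary ingestion pipeline overload: the primary ingestion pipeline overload ← the message queue overload ← the edge DNS resolver overload.
The edge DNS resolver overload has no stated cause, so it is the root.

the edge DNS resolver overload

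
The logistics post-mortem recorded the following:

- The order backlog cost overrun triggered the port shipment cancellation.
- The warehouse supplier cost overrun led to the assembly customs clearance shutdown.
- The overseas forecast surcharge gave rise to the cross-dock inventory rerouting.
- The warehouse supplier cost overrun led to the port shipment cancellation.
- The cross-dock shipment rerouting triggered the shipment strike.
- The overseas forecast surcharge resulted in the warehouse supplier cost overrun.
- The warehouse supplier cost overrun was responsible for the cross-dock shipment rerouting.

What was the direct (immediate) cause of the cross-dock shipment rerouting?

the warehouse supplier cost overrun

Upstream contributors include the overseas forecast surcharge, but only the warehouse supplier cost overrun feeds directly into the cross-dock shipment rerouting.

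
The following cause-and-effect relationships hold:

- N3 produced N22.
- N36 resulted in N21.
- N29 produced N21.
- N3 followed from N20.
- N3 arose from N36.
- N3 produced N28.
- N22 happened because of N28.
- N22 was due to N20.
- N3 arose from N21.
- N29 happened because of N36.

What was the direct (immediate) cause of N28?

Upstream contributors include N36, N20, N29, N21, but only N3 feeds directly into N28.

N3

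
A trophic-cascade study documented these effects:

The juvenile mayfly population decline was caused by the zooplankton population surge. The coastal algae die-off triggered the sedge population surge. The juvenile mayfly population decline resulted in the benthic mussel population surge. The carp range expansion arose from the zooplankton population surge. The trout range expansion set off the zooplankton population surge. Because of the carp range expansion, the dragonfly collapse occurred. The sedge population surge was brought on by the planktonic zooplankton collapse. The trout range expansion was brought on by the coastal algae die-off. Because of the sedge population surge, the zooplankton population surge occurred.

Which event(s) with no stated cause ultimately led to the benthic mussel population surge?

Tracing upstream from the benthic mussel population surge: the benthic mussel population surge ← the juvenile mayfly population decline ← the zooplankton population surge ← the sedge population surge ← the planktonic zooplankton collapse.
A separate upstream branch: the benthic mussel population surge ← the juvenile mayfly population decline ← the zooplankton population surge ← the sedge population surge ← the coastal algae die-off.
Each of those chain origins has no stated cause.

the coastal algae die-off, the planktonic zooplankton collapse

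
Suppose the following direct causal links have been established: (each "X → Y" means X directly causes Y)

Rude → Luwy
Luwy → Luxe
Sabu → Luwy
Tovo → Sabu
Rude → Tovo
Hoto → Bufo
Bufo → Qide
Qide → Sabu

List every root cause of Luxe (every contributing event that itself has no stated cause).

Hoto, Rude

Tracing upstream from Luxe: Luxe ← Luwy ← Rude.
A separate upstream branch: Luxe ← Luwy ← Sabu ← Qide ← Bufo ← Hoto.
Each of those chain origins has no stated cause.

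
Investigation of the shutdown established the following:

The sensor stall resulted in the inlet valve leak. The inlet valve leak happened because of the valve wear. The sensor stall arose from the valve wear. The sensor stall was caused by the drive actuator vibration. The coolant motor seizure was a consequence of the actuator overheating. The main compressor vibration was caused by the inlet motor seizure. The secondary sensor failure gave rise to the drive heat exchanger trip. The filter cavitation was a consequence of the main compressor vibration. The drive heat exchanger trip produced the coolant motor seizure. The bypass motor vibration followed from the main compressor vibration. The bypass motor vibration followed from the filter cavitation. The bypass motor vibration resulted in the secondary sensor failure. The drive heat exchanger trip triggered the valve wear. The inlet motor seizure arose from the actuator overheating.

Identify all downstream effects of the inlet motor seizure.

Direct effects: the main compressor vibration.
2 steps out: the filter cavitation, the bypass motor vibration.
3 steps out: the secondary sensor failure.
4 steps out: the drive heat exchanger trip.
5 steps out: the coolant motor seizure, the valve wear.
6 steps out: the sensor stall, the inlet valve leak.
Not reachable from it: the actuator overheating, the drive actuator vibration.

the bypass motor vibration, the coolant motor seizure, the drive heat exchanger trip, the filter cavitation, the inlet valve leak, the main compressor vibration, the secondary sensor failure, the sensor stall, the valve wear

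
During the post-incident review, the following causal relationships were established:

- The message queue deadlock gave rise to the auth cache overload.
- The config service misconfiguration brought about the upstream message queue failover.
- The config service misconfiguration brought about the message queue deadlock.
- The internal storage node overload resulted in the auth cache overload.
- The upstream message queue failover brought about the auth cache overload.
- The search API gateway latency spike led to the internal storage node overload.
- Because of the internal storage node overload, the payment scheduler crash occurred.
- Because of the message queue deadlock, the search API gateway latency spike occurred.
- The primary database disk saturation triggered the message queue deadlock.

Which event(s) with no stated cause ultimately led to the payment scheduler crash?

the config service misconfiguration, the primary database disk saturation

Tracing upstream from the payment scheduler crash: the payment scheduler crash ← the internal storage node overload ← the search API gateway latency spike ← the message queue deadlock ← the config service misconfiguration.
A separate upstream branch: the payment scheduler crash ← the internal storage node overload ← the search API gateway latency spike ← the message queue deadlock ← the primary database disk saturation.
Each of those chain origins has no stated cause.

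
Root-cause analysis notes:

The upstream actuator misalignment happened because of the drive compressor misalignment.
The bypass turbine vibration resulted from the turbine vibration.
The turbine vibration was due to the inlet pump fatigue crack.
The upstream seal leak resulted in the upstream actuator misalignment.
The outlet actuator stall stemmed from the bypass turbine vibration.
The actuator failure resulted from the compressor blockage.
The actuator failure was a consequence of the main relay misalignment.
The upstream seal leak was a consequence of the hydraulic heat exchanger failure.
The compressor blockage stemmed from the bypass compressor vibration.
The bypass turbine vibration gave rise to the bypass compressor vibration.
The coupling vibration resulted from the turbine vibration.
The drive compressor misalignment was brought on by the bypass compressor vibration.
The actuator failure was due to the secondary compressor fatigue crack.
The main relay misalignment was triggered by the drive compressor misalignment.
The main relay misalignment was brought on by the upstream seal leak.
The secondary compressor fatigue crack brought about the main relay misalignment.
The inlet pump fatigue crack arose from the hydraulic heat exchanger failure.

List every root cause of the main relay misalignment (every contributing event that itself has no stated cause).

Tracing upstream from the main relay misalignment: the main relay misalignment ← the upstream seal leak ← the hydraulic heat exchanger failure.
A separate upstream branch: the main relay misalignment ← the secondary compressor fatigue crack.
Each of those chain origins has no stated cause.

the hydraulic heat exchanger failure, the secondary compressor fatigue crack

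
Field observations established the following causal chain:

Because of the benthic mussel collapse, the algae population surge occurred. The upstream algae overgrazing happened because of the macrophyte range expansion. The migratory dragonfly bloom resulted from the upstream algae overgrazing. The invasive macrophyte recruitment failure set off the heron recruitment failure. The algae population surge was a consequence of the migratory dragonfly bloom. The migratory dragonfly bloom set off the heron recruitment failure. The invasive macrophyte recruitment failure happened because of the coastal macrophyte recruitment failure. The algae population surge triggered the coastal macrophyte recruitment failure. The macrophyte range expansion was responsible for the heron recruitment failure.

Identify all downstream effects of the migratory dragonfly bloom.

the algae population surge, the coastal macrophyte recruitment failure, the heron recruitment failure, the invasive macrophyte recruitment failure

Direct effects: the algae population surge, the heron recruitment failure.
2 steps out: the coastal macrophyte recruitment failure.
3 steps out: the invasive macrophyte recruitment failure.
Not reachable from it: the macrophyte range expansion, the upstream algae overgrazing, the benthic mussel collapse.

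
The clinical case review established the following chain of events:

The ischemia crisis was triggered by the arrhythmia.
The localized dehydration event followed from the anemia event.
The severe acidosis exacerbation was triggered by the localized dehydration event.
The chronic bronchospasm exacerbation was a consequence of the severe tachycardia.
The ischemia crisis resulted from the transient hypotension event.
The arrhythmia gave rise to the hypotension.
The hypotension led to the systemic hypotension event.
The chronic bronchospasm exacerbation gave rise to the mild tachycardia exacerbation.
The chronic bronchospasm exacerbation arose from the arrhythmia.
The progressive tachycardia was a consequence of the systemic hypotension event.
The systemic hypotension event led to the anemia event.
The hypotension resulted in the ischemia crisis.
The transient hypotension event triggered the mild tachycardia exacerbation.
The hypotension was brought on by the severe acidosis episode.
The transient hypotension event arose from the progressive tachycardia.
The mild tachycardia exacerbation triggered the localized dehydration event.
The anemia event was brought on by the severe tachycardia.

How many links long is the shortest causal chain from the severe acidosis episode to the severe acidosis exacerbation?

Shortest chain: the severe acidosis episode → the hypotension → the systemic hypotension event → the anemia event → the localized dehydration event → the severe acidosis exacerbation.

5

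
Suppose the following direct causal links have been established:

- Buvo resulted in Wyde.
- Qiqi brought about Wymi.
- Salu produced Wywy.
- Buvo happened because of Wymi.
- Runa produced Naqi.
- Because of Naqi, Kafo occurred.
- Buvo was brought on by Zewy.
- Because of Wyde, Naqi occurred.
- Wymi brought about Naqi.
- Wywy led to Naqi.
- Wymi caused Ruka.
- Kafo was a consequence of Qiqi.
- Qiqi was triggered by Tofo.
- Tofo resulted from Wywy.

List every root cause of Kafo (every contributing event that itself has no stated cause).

Runa, Salu, Zewy

Tracing upstream from Kafo: Kafo ← Naqi ← Runa.
A separate upstream branch: Kafo ← Naqi ← Wywy ← Salu.
A separate upstream branch: Kafo ← Naqi ← Wyde ← Buvo ← Zewy.
Each of those chain origins has no stated cause.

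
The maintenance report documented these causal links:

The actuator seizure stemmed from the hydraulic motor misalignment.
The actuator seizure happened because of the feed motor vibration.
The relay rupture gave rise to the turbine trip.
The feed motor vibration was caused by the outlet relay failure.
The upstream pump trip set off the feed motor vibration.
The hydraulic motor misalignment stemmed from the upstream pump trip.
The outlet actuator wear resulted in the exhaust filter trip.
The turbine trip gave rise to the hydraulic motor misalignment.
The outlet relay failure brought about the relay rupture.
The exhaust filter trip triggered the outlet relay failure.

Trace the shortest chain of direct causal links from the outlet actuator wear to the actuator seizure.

the outlet actuator wear → the exhaust filter trip → the outlet relay failure → the feed motor vibration → the actuator seizure

the outlet actuator wear → the exhaust filter trip
the exhaust filter trip → the outlet relay failure
the outlet relay failure → the feed motor vibration
the feed motor vibration → the actuator seizure
Length: 4 steps.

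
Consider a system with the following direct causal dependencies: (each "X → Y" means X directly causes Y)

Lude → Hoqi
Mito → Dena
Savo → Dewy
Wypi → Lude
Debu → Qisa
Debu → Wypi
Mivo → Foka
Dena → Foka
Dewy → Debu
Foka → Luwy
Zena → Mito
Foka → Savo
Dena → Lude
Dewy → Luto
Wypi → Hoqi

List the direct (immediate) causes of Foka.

Upstream contributors include Zena, Mito, but only Dena, Mivo feed directly into Foka.

Dena, Mivo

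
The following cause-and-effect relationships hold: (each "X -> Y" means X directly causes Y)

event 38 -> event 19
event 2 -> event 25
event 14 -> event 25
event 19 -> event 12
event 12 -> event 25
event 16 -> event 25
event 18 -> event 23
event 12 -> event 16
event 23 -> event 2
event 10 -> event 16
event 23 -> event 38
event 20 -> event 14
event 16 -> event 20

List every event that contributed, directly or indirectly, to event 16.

Immediate causes of event 16: event 10, event 12.
Further upstream: event 18, event 23, event 38, event 19.

event 10, event 12, event 18, event 19, event 23, event 38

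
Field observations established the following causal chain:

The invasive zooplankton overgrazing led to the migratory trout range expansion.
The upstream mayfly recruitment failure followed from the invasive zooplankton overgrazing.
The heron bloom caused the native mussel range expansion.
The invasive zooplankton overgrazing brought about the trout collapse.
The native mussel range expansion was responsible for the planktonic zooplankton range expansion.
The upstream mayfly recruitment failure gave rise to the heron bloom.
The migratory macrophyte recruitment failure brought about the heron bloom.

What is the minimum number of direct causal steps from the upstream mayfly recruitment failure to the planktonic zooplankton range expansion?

Shortest chain: the upstream mayfly recruitment failure → the heron bloom → the native mussel range expansion → the planktonic zooplankton range expansion.

3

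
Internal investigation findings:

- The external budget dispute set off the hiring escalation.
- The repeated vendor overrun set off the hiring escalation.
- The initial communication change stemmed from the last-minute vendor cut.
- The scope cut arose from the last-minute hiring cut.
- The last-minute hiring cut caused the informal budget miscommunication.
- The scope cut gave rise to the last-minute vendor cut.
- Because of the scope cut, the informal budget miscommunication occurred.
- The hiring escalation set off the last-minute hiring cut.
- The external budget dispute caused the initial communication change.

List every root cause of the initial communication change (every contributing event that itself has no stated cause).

the external budget dispute, the repeated vendor overrun

Tracing upstream from the initial communication change: the initial communication change ← the external budget dispute.
A separate upstream branch: the initial communication change ← the last-minute vendor cut ← the scope cut ← the last-minute hiring cut ← the hiring escalation ← the repeated vendor overrun.
Each of those chain origins has no stated cause.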